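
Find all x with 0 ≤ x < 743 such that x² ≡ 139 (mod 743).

Since 743 ≡ 3 (mod 4), a square root of 139 is 139^((743+1)/4) = 139^186 mod 743.
Repeated squaring: 139^2≡3, 139^4≡9, 139^8≡81, 139^16≡617, 139^32≡273, 139^64≡229, 139^128≡431 (mod 743).
139^186 = 139^(128+32+16+8+2) ≡ 656 (mod 743).
Check: 656² = 430336 ≡ 139 (mod 743). The two roots are 87 and 656.

87, 656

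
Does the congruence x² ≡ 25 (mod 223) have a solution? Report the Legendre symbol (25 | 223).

1

Euler's criterion: (25/223) ≡ 25^111 (mod 223).
25^2 ≡ 179 (mod 223)
25^4 ≡ 152 (mod 223)
25^8 ≡ 135 (mod 223)
25^16 ≡ 162 (mod 223)
25^32 ≡ 153 (mod 223)
25^64 ≡ 217 (mod 223)
25^111 = 25^(64+32+8+4+2+1) ≡ 1 (mod 223).
Result is 1, so (25/223) = 1.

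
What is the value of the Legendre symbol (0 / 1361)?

Top reduces to 0: gcd > 1, so the symbol is 0.

0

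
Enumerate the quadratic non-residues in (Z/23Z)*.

Square k = 1,…,11 (k and 23−k give the same square):
1²=1, 2²=4, 3²=9, 4²=16, 5²≡2, 6²≡13, 7²≡3, 8²≡18, 9²≡12, 10²≡8, 11²≡6 (mod 23).
The residues are {1, 2, 3, 4, 6, 8, 9, 12, 13, 16, 18}; the non-residues are the remaining 11 nonzero classes.

5 7 10 11 14 15 17 19 20 21 22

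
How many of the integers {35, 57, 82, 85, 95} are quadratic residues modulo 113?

4

(35/113) = -1 → non-residue.
(57/113) = +1 → QR.
(82/113) = +1 → QR.
(85/113) = +1 → QR.
(95/113) = +1 → QR.
Total quadratic residues among the 5: 4.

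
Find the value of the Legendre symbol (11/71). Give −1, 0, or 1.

Reciprocity: 11 ≡ 3 and 71 ≡ 3 (mod 4), so (11/71) = −(71/11).
Reduce top mod 11: now compute (5/11).
Reciprocity: 5 ≡ 1 and 11 ≡ 3 (mod 4), so (5/11) = +(11/5).
Reduce top mod 5: now compute (1/5).
Reached (1/5) = 1. Collecting the sign flips along the way, the symbol is -1.

-1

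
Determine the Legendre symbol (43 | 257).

-1

Reciprocity: 43 ≡ 3 and 257 ≡ 1 (mod 4), so (43/257) = +(257/43).
Reduce top mod 43: now compute (42/43).
Pull out 2: since 43 ≡ 3 (mod 8), (2/43) = -1.
Reciprocity: 21 ≡ 1 and 43 ≡ 3 (mod 4), so (21/43) = +(43/21).
Reduce top mod 21: now compute (1/21).
Reached (1/21) = 1. Collecting the sign flips along the way, the symbol is -1.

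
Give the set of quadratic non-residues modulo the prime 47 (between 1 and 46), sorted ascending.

5, 10, 11, 13, 15, 19, 20, 22, 23, 26, 29, 30, 31, 33, 35, 38, 39, 40, 41, 43, 44, 45, 46

Square k = 1,…,23 (k and 47−k give the same square):
1²=1, 2²=4, 3²=9, 4²=16, 5²=25, 6²=36, 7²≡2, 8²≡17, 9²≡34, 10²≡6, 11²≡27, 12²≡3, 13²≡28, 14²≡8, 15²≡37, 16²≡21, 17²≡7, 18²≡42, 19²≡32, 20²≡24, 21²≡18, 22²≡14, 23²≡12 (mod 47).
The residues are {1, 2, 3, 4, 6, 7, 8, 9, 12, 14, 16, 17, 18, 21, 24, 25, 27, 28, 32, 34, 36, 37, 42}; the non-residues are the remaining 23 nonzero classes.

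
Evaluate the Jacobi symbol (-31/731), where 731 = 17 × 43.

1

First reduce: -31 ≡ 700 (mod 731).
Pull out 2^2: since 731 ≡ 3 (mod 8), (2/731) = -1, so (2/731)^2 = +1.
Reciprocity: 175 ≡ 3 and 731 ≡ 3 (mod 4), so (175/731) = −(731/175).
Reduce top mod 175: now compute (31/175).
Reciprocity: 31 ≡ 3 and 175 ≡ 3 (mod 4), so (31/175) = −(175/31).
Reduce top mod 31: now compute (20/31).
Pull out 2^2: since 31 ≡ 7 (mod 8), (2/31) = +1, so (2/31)^2 = +1.
Reciprocity: 5 ≡ 1 and 31 ≡ 3 (mod 4), so (5/31) = +(31/5).
Reduce top mod 5: now compute (1/5).
Reached (1/5) = 1. Collecting the sign flips along the way, the symbol is +1.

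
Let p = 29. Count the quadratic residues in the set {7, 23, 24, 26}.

3

(7/29) = +1 → QR.
(23/29) = +1 → QR.
(24/29) = +1 → QR.
(26/29) = -1 → non-residue.
Total quadratic residues among the 4: 3.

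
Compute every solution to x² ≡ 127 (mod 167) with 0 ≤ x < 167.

36, 131

Since 167 ≡ 3 (mod 4), a square root of 127 is 127^((167+1)/4) = 127^42 mod 167.
Repeated squaring: 127^2≡97, 127^4≡57, 127^8≡76, 127^16≡98, 127^32≡85 (mod 167).
127^42 = 127^(32+8+2) ≡ 36 (mod 167).
Check: 36² = 1296 ≡ 127 (mod 167). The two roots are 36 and 131.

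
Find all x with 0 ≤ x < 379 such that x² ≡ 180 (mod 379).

145, 234

Since 379 ≡ 3 (mod 4), a square root of 180 is 180^((379+1)/4) = 180^95 mod 379.
Repeated squaring: 180^2≡185, 180^4≡115, 180^8≡339, 180^16≡84, 180^32≡234, 180^64≡180 (mod 379).
180^95 = 180^(64+16+8+4+2+1) ≡ 234 (mod 379).
Check: 234² = 54756 ≡ 180 (mod 379). The two roots are 145 and 234.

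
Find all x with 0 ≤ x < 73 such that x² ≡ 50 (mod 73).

73 ≡ 1 (mod 4), so we find a root by search.
Trying successive values, 14² = 196 ≡ 50 (mod 73). The other root is 73 − 14 = 59.

14, 59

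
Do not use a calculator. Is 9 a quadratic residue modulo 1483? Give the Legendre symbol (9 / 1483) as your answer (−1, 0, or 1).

1

Reciprocity: 9 ≡ 1 and 1483 ≡ 3 (mod 4), so (9/1483) = +(1483/9).
Reduce top mod 9: now compute (7/9).
Reciprocity: 7 ≡ 3 and 9 ≡ 1 (mod 4), so (7/9) = +(9/7).
Reduce top mod 7: now compute (2/7).
Pull out 2: since 7 ≡ 7 (mod 8), (2/7) = +1.
Reached (1/7) = 1. Collecting the sign flips along the way, the symbol is +1.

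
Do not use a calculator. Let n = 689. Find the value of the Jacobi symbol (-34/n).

First reduce: -34 ≡ 655 (mod 689).
Reciprocity: 655 ≡ 3 and 689 ≡ 1 (mod 4), so (655/689) = +(689/655).
Reduce top mod 655: now compute (34/655).
Pull out 2: since 655 ≡ 7 (mod 8), (2/655) = +1.
Reciprocity: 17 ≡ 1 and 655 ≡ 3 (mod 4), so (17/655) = +(655/17).
Reduce top mod 17: now compute (9/17).
Reciprocity: 9 ≡ 1 and 17 ≡ 1 (mod 4), so (9/17) = +(17/9).
Reduce top mod 9: now compute (8/9).
Pull out 2^3: since 9 ≡ 1 (mod 8), (2/9) = +1, so (2/9)^3 = +1.
Reached (1/9) = 1. Collecting the sign flips along the way, the symbol is +1.

1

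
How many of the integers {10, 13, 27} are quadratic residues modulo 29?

1

(10/29) = -1 → non-residue.
(13/29) = +1 → QR.
(27/29) = -1 → non-residue.
Total quadratic residues among the 3: 1.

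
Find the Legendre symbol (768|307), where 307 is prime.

First reduce: 768 ≡ 154 (mod 307).
Pull out 2: since 307 ≡ 3 (mod 8), (2/307) = -1.
Reciprocity: 77 ≡ 1 and 307 ≡ 3 (mod 4), so (77/307) = +(307/77).
Reduce top mod 77: now compute (76/77).
Pull out 2^2: since 77 ≡ 5 (mod 8), (2/77) = -1, so (2/77)^2 = +1.
Reciprocity: 19 ≡ 3 and 77 ≡ 1 (mod 4), so (19/77) = +(77/19).
Reduce top mod 19: now compute (1/19).
Reached (1/19) = 1. Collecting the sign flips along the way, the symbol is -1.

-1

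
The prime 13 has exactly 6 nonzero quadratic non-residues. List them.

Square k = 1,…,6 (k and 13−k give the same square):
1²=1, 2²=4, 3²=9, 4²≡3, 5²≡12, 6²≡10 (mod 13).
The residues are {1, 3, 4, 9, 10, 12}; the non-residues are the remaining 6 nonzero classes.

2 5 6 7 8 11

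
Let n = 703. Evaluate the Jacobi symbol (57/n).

Reciprocity: 57 ≡ 1 and 703 ≡ 3 (mod 4), so (57/703) = +(703/57).
Reduce top mod 57: now compute (19/57).
Reciprocity: 19 ≡ 3 and 57 ≡ 1 (mod 4), so (19/57) = +(57/19).
Reduce top mod 19: now compute (0/19).
Top reduces to 0: gcd > 1, so the symbol is 0.

0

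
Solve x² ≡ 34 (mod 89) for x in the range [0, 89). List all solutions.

89 ≡ 1 (mod 4), so we find a root by search.
Trying successive values, 37² = 1369 ≡ 34 (mod 89). The other root is 89 − 37 = 52.

37, 52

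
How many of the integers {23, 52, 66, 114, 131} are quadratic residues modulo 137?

0

(23/137) = -1 → non-residue.
(52/137) = -1 → non-residue.
(66/137) = -1 → non-residue.
(114/137) = -1 → non-residue.
(131/137) = -1 → non-residue.
Total quadratic residues among the 5: 0.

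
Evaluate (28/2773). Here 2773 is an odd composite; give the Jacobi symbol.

1

Pull out 2^2: since 2773 ≡ 5 (mod 8), (2/2773) = -1, so (2/2773)^2 = +1.
Reciprocity: 7 ≡ 3 and 2773 ≡ 1 (mod 4), so (7/2773) = +(2773/7).
Reduce top mod 7: now compute (1/7).
Reached (1/7) = 1. Collecting the sign flips along the way, the symbol is +1.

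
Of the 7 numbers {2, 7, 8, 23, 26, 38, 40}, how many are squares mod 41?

4

(2/41) = +1 → QR.
(7/41) = -1 → non-residue.
(8/41) = +1 → QR.
(23/41) = +1 → QR.
(26/41) = -1 → non-residue.
(38/41) = -1 → non-residue.
(40/41) = +1 → QR.
Total quadratic residues among the 7: 4.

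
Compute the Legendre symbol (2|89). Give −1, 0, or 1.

Euler's criterion: (2/89) ≡ 2^44 (mod 89).
2^2 ≡ 4 (mod 89)
2^4 ≡ 16 (mod 89)
2^8 ≡ 78 (mod 89)
2^16 ≡ 32 (mod 89)
2^32 ≡ 45 (mod 89)
2^44 = 2^(32+8+4) ≡ 1 (mod 89).
Result is 1, so (2/89) = 1.

1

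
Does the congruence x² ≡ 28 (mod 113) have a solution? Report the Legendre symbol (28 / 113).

Euler's criterion: (28/113) ≡ 28^56 (mod 113).
28^2 ≡ 106 (mod 113)
28^4 ≡ 49 (mod 113)
28^8 ≡ 28 (mod 113)
28^16 ≡ 106 (mod 113)
28^32 ≡ 49 (mod 113)
28^56 = 28^(32+16+8) ≡ 1 (mod 113).
Result is 1, so (28/113) = 1.

1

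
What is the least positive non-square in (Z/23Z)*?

(2/23) = +1, so 2 is a residue.
(3/23) = +1, so 3 is a residue.
(4/23) = +1, so 4 is a residue.
(5/23) = −1, so 5 is the smallest positive non-residue mod 23.

5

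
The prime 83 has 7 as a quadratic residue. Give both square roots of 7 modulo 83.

16, 67

Since 83 ≡ 3 (mod 4), a square root of 7 is 7^((83+1)/4) = 7^21 mod 83.
Repeated squaring: 7^2≡49, 7^4≡77, 7^8≡36, 7^16≡51 (mod 83).
7^21 = 7^(16+4+1) ≡ 16 (mod 83).
Check: 16² = 256 ≡ 7 (mod 83). The two roots are 16 and 67.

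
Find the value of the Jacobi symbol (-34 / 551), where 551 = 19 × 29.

First reduce: -34 ≡ 517 (mod 551).
Reciprocity: 517 ≡ 1 and 551 ≡ 3 (mod 4), so (517/551) = +(551/517).
Reduce top mod 517: now compute (34/517).
Pull out 2: since 517 ≡ 5 (mod 8), (2/517) = -1.
Reciprocity: 17 ≡ 1 and 517 ≡ 1 (mod 4), so (17/517) = +(517/17).
Reduce top mod 17: now compute (7/17).
Reciprocity: 7 ≡ 3 and 17 ≡ 1 (mod 4), so (7/17) = +(17/7).
Reduce top mod 7: now compute (3/7).
Reciprocity: 3 ≡ 3 and 7 ≡ 3 (mod 4), so (3/7) = −(7/3).
Reduce top mod 3: now compute (1/3).
Reached (1/3) = 1. Collecting the sign flips along the way, the symbol is +1.

1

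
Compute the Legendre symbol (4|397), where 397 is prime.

1

Pull out 2^2: since 397 ≡ 5 (mod 8), (2/397) = -1, so (2/397)^2 = +1.
Reached (1/397) = 1. Collecting the sign flips along the way, the symbol is +1.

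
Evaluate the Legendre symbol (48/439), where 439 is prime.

Pull out 2^4: since 439 ≡ 7 (mod 8), (2/439) = +1, so (2/439)^4 = +1.
Reciprocity: 3 ≡ 3 and 439 ≡ 3 (mod 4), so (3/439) = −(439/3).
Reduce top mod 3: now compute (1/3).
Reached (1/3) = 1. Collecting the sign flips along the way, the symbol is -1.

-1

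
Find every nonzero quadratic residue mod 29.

Square k = 1,…,14 (k and 29−k give the same square):
1²=1, 2²=4, 3²=9, 4²=16, 5²=25, 6²≡7, 7²≡20, 8²≡6, 9²≡23, 10²≡13, 11²≡5, 12²≡28, 13²≡24, 14²≡22 (mod 29).
So the quadratic residues mod 29 are {1, 4, 5, 6, 7, 9, 13, 16, 20, 22, 23, 24, 25, 28}.

1 4 5 6 7 9 13 16 20 22 23 24 25 28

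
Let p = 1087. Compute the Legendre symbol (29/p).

-1

Euler's criterion: (29/1087) ≡ 29^543 (mod 1087).
29^2 ≡ 841 (mod 1087)
29^4 ≡ 731 (mod 1087)
29^8 ≡ 644 (mod 1087)
29^16 ≡ 589 (mod 1087)
29^32 ≡ 168 (mod 1087)
29^64 ≡ 1049 (mod 1087)
29^128 ≡ 357 (mod 1087)
29^256 ≡ 270 (mod 1087)
29^512 ≡ 71 (mod 1087)
29^543 = 29^(512+16+8+4+2+1) ≡ 1086 (mod 1087).
Result is 1086 ≡ −1, so (29/1087) = −1.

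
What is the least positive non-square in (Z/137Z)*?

3

(2/137) = +1, so 2 is a residue.
(3/137) = −1, so 3 is the smallest positive non-residue mod 137.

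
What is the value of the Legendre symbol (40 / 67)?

Pull out 2^3: since 67 ≡ 3 (mod 8), (2/67) = -1, so (2/67)^3 = -1.
Reciprocity: 5 ≡ 1 and 67 ≡ 3 (mod 4), so (5/67) = +(67/5).
Reduce top mod 5: now compute (2/5).
Pull out 2: since 5 ≡ 5 (mod 8), (2/5) = -1.
Reached (1/5) = 1. Collecting the sign flips along the way, the symbol is +1.

1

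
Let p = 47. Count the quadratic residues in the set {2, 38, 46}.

(2/47) = +1 → QR.
(38/47) = -1 → non-residue.
(46/47) = -1 → non-residue.
Total quadratic residues among the 3: 1.

1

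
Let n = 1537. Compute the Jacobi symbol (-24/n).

First reduce: -24 ≡ 1513 (mod 1537).
Reciprocity: 1513 ≡ 1 and 1537 ≡ 1 (mod 4), so (1513/1537) = +(1537/1513).
Reduce top mod 1513: now compute (24/1513).
Pull out 2^3: since 1513 ≡ 1 (mod 8), (2/1513) = +1, so (2/1513)^3 = +1.
Reciprocity: 3 ≡ 3 and 1513 ≡ 1 (mod 4), so (3/1513) = +(1513/3).
Reduce top mod 3: now compute (1/3).
Reached (1/3) = 1. Collecting the sign flips along the way, the symbol is +1.

1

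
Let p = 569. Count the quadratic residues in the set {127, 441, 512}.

(127/569) = +1 → QR.
(441/569) = +1 → QR.
(512/569) = +1 → QR.
Total quadratic residues among the 3: 3.

3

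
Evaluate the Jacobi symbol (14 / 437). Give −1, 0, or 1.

1

Pull out 2: since 437 ≡ 5 (mod 8), (2/437) = -1.
Reciprocity: 7 ≡ 3 and 437 ≡ 1 (mod 4), so (7/437) = +(437/7).
Reduce top mod 7: now compute (3/7).
Reciprocity: 3 ≡ 3 and 7 ≡ 3 (mod 4), so (3/7) = −(7/3).
Reduce top mod 3: now compute (1/3).
Reached (1/3) = 1. Collecting the sign flips along the way, the symbol is +1.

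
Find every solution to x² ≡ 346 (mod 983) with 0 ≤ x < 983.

428, 555

Since 983 ≡ 3 (mod 4), a square root of 346 is 346^((983+1)/4) = 346^246 mod 983.
Repeated squaring: 346^2≡773, 346^4≡848, 346^8≡531, 346^16≡823, 346^32≡42, 346^64≡781, 346^128≡501 (mod 983).
346^246 = 346^(128+64+32+16+4+2) ≡ 428 (mod 983).
Check: 428² = 183184 ≡ 346 (mod 983). The two roots are 428 and 555.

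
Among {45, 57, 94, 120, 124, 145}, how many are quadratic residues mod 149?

4

(45/149) = +1 → QR.
(57/149) = -1 → non-residue.
(94/149) = -1 → non-residue.
(120/149) = +1 → QR.
(124/149) = +1 → QR.
(145/149) = +1 → QR.
Total quadratic residues among the 6: 4.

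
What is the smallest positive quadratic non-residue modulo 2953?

(2/2953) = +1, so 2 is a residue.
(3/2953) = +1, so 3 is a residue.
(4/2953) = +1, so 4 is a residue.
(5/2953) = −1, so 5 is the smallest positive non-residue mod 2953.

5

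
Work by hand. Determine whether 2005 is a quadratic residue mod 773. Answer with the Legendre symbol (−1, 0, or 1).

-1

First reduce: 2005 ≡ 459 (mod 773).
Reciprocity: 459 ≡ 3 and 773 ≡ 1 (mod 4), so (459/773) = +(773/459).
Reduce top mod 459: now compute (314/459).
Pull out 2: since 459 ≡ 3 (mod 8), (2/459) = -1.
Reciprocity: 157 ≡ 1 and 459 ≡ 3 (mod 4), so (157/459) = +(459/157).
Reduce top mod 157: now compute (145/157).
Reciprocity: 145 ≡ 1 and 157 ≡ 1 (mod 4), so (145/157) = +(157/145).
Reduce top mod 145: now compute (12/145).
Pull out 2^2: since 145 ≡ 1 (mod 8), (2/145) = +1, so (2/145)^2 = +1.
Reciprocity: 3 ≡ 3 and 145 ≡ 1 (mod 4), so (3/145) = +(145/3).
Reduce top mod 3: now compute (1/3).
Reached (1/3) = 1. Collecting the sign flips along the way, the symbol is -1.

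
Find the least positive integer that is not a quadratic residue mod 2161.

(2/2161) = +1, so 2 is a residue.
(3/2161) = +1, so 3 is a residue.
(4/2161) = +1, so 4 is a residue.
(5/2161) = +1, so 5 is a residue.
(6/2161) = +1, so 6 is a residue.
(7/2161) = −1, so 7 is the smallest positive non-residue mod 2161.

7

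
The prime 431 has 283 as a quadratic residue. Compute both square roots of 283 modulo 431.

Since 431 ≡ 3 (mod 4), a square root of 283 is 283^((431+1)/4) = 283^108 mod 431.
Repeated squaring: 283^2≡354, 283^4≡326, 283^8≡250, 283^16≡5, 283^32≡25, 283^64≡194 (mod 431).
283^108 = 283^(64+32+8+4) ≡ 159 (mod 431).
Check: 159² = 25281 ≡ 283 (mod 431). The two roots are 159 and 272.

159, 272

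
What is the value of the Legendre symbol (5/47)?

Euler's criterion: (5/47) ≡ 5^23 (mod 47).
5^2 ≡ 25 (mod 47)
5^4 ≡ 14 (mod 47)
5^8 ≡ 8 (mod 47)
5^16 ≡ 17 (mod 47)
5^23 = 5^(16+4+2+1) ≡ 46 (mod 47).
Result is 46 ≡ −1, so (5/47) = −1.

-1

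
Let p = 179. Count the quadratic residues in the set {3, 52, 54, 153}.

3

(3/179) = +1 → QR.
(52/179) = +1 → QR.
(54/179) = -1 → non-residue.
(153/179) = +1 → QR.
Total quadratic residues among the 4: 3.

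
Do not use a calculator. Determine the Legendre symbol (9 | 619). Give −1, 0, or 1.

1

Euler's criterion: (9/619) ≡ 9^309 (mod 619).
9^2 ≡ 81 (mod 619)
9^4 ≡ 371 (mod 619)
9^8 ≡ 223 (mod 619)
9^16 ≡ 209 (mod 619)
9^32 ≡ 351 (mod 619)
9^64 ≡ 20 (mod 619)
9^128 ≡ 400 (mod 619)
9^256 ≡ 298 (mod 619)
9^309 = 9^(256+32+16+4+1) ≡ 1 (mod 619).
Result is 1, so (9/619) = 1.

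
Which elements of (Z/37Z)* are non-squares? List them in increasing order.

2,5,6,8,13,14,15,17,18,19,20,22,23,24,29,31,32,35

Square k = 1,…,18 (k and 37−k give the same square):
1²=1, 2²=4, 3²=9, 4²=16, 5²=25, 6²=36, 7²≡12, 8²≡27, 9²≡7, 10²≡26, 11²≡10, 12²≡33, 13²≡21, 14²≡11, 15²≡3, 16²≡34, 17²≡30, 18²≡28 (mod 37).
The residues are {1, 3, 4, 7, 9, 10, 11, 12, 16, 21, 25, 26, 27, 28, 30, 33, 34, 36}; the non-residues are the remaining 18 nonzero classes.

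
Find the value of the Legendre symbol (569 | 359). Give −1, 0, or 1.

First reduce: 569 ≡ 210 (mod 359).
Pull out 2: since 359 ≡ 7 (mod 8), (2/359) = +1.
Reciprocity: 105 ≡ 1 and 359 ≡ 3 (mod 4), so (105/359) = +(359/105).
Reduce top mod 105: now compute (44/105).
Pull out 2^2: since 105 ≡ 1 (mod 8), (2/105) = +1, so (2/105)^2 = +1.
Reciprocity: 11 ≡ 3 and 105 ≡ 1 (mod 4), so (11/105) = +(105/11).
Reduce top mod 11: now compute (6/11).
Pull out 2: since 11 ≡ 3 (mod 8), (2/11) = -1.
Reciprocity: 3 ≡ 3 and 11 ≡ 3 (mod 4), so (3/11) = −(11/3).
Reduce top mod 3: now compute (2/3).
Pull out 2: since 3 ≡ 3 (mod 8), (2/3) = -1.
Reached (1/3) = 1. Collecting the sign flips along the way, the symbol is -1.

-1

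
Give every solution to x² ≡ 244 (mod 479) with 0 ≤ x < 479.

41, 438

Since 479 ≡ 3 (mod 4), a square root of 244 is 244^((479+1)/4) = 244^120 mod 479.
Repeated squaring: 244^2≡140, 244^4≡440, 244^8≡84, 244^16≡350, 244^32≡355, 244^64≡48 (mod 479).
244^120 = 244^(64+32+16+8) ≡ 438 (mod 479).
Check: 438² = 191844 ≡ 244 (mod 479). The two roots are 41 and 438.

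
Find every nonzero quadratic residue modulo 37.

Square k = 1,…,18 (k and 37−k give the same square):
1²=1, 2²=4, 3²=9, 4²=16, 5²=25, 6²=36, 7²≡12, 8²≡27, 9²≡7, 10²≡26, 11²≡10, 12²≡33, 13²≡21, 14²≡11, 15²≡3, 16²≡34, 17²≡30, 18²≡28 (mod 37).
So the quadratic residues mod 37 are {1, 3, 4, 7, 9, 10, 11, 12, 16, 21, 25, 26, 27, 28, 30, 33, 34, 36}.

1 3 4 7 9 10 11 12 16 21 25 26 27 28 30 33 34 36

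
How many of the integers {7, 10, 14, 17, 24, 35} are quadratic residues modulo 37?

2

(7/37) = +1 → QR.
(10/37) = +1 → QR.
(14/37) = -1 → non-residue.
(17/37) = -1 → non-residue.
(24/37) = -1 → non-residue.
(35/37) = -1 → non-residue.
Total quadratic residues among the 6: 2.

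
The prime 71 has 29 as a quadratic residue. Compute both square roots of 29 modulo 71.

Since 71 ≡ 3 (mod 4), a square root of 29 is 29^((71+1)/4) = 29^18 mod 71.
Repeated squaring: 29^2≡60, 29^4≡50, 29^8≡15, 29^16≡12 (mod 71).
29^18 = 29^(16+2) ≡ 10 (mod 71).
Check: 10² = 100 ≡ 29 (mod 71). The two roots are 10 and 61.

10, 61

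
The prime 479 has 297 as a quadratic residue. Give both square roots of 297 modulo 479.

Since 479 ≡ 3 (mod 4), a square root of 297 is 297^((479+1)/4) = 297^120 mod 479.
Repeated squaring: 297^2≡73, 297^4≡60, 297^8≡247, 297^16≡176, 297^32≡320, 297^64≡373 (mod 479).
297^120 = 297^(64+32+16+8) ≡ 125 (mod 479).
Check: 125² = 15625 ≡ 297 (mod 479). The two roots are 125 and 354.

125, 354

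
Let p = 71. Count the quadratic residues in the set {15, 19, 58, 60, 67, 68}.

4

(15/71) = +1 → QR.
(19/71) = +1 → QR.
(58/71) = +1 → QR.
(60/71) = +1 → QR.
(67/71) = -1 → non-residue.
(68/71) = -1 → non-residue.
Total quadratic residues among the 6: 4.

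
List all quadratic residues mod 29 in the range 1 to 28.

1, 4, 5, 6, 7, 9, 13, 16, 20, 22, 23, 24, 25, 28

Square k = 1,…,14 (k and 29−k give the same square):
1²=1, 2²=4, 3²=9, 4²=16, 5²=25, 6²≡7, 7²≡20, 8²≡6, 9²≡23, 10²≡13, 11²≡5, 12²≡28, 13²≡24, 14²≡22 (mod 29).
So the quadratic residues mod 29 are {1, 4, 5, 6, 7, 9, 13, 16, 20, 22, 23, 24, 25, 28}.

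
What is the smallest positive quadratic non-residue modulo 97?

(2/97) = +1, so 2 is a residue.
(3/97) = +1, so 3 is a residue.
(4/97) = +1, so 4 is a residue.
(5/97) = −1, so 5 is the smallest positive non-residue mod 97.

5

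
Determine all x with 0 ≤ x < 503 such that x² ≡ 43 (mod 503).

Since 503 ≡ 3 (mod 4), a square root of 43 is 43^((503+1)/4) = 43^126 mod 503.
Repeated squaring: 43^2≡340, 43^4≡413, 43^8≡52, 43^16≡189, 43^32≡8, 43^64≡64 (mod 503).
43^126 = 43^(64+32+16+8+4+2) ≡ 231 (mod 503).
Check: 231² = 53361 ≡ 43 (mod 503). The two roots are 231 and 272.

231, 272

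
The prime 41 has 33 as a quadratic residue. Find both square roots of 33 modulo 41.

19, 22

41 ≡ 1 (mod 4), so we find a root by search.
Trying successive values, 19² = 361 ≡ 33 (mod 41). The other root is 41 − 19 = 22.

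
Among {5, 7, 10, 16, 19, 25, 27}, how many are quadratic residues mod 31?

6

(5/31) = +1 → QR.
(7/31) = +1 → QR.
(10/31) = +1 → QR.
(16/31) = +1 → QR.
(19/31) = +1 → QR.
(25/31) = +1 → QR.
(27/31) = -1 → non-residue.
Total quadratic residues among the 7: 6.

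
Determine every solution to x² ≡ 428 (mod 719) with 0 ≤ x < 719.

Since 719 ≡ 3 (mod 4), a square root of 428 is 428^((719+1)/4) = 428^180 mod 719.
Repeated squaring: 428^2≡558, 428^4≡37, 428^8≡650, 428^16≡447, 428^32≡646, 428^64≡296, 428^128≡617 (mod 719).
428^180 = 428^(128+32+16+4) ≡ 512 (mod 719).
Check: 512² = 262144 ≡ 428 (mod 719). The two roots are 207 and 512.

207, 512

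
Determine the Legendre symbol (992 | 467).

Euler's criterion: (992/467) ≡ 58^233 (mod 467).
58^2 ≡ 95 (mod 467)
58^4 ≡ 152 (mod 467)
58^8 ≡ 221 (mod 467)
58^16 ≡ 273 (mod 467)
58^32 ≡ 276 (mod 467)
58^64 ≡ 55 (mod 467)
58^128 ≡ 223 (mod 467)
58^233 = 58^(128+64+32+8+1) ≡ 1 (mod 467).
Result is 1, so (992/467) = 1.

1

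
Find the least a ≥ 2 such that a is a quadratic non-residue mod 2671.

3

(2/2671) = +1, so 2 is a residue.
(3/2671) = −1, so 3 is the smallest positive non-residue mod 2671.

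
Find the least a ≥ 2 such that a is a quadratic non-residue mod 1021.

(2/1021) = −1, so 2 is the smallest positive non-residue mod 1021.

2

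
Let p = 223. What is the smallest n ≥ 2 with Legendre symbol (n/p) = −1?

3

(2/223) = +1, so 2 is a residue.
(3/223) = −1, so 3 is the smallest positive non-residue mod 223.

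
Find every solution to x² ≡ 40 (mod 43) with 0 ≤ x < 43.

Since 43 ≡ 3 (mod 4), a square root of 40 is 40^((43+1)/4) = 40^11 mod 43.
Repeated squaring: 40^2≡9, 40^4≡38, 40^8≡25 (mod 43).
40^11 = 40^(8+2+1) ≡ 13 (mod 43).
Check: 13² = 169 ≡ 40 (mod 43). The two roots are 13 and 30.

13, 30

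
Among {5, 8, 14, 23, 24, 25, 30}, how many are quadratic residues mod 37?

(5/37) = -1 → non-residue.
(8/37) = -1 → non-residue.
(14/37) = -1 → non-residue.
(23/37) = -1 → non-residue.
(24/37) = -1 → non-residue.
(25/37) = +1 → QR.
(30/37) = +1 → QR.
Total quadratic residues among the 7: 2.

2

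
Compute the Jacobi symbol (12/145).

Pull out 2^2: since 145 ≡ 1 (mod 8), (2/145) = +1, so (2/145)^2 = +1.
Reciprocity: 3 ≡ 3 and 145 ≡ 1 (mod 4), so (3/145) = +(145/3).
Reduce top mod 3: now compute (1/3).
Reached (1/3) = 1. Collecting the sign flips along the way, the symbol is +1.

1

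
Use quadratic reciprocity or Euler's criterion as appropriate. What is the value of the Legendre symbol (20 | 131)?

1

Euler's criterion: (20/131) ≡ 20^65 (mod 131).
20^2 ≡ 7 (mod 131)
20^4 ≡ 49 (mod 131)
20^8 ≡ 43 (mod 131)
20^16 ≡ 15 (mod 131)
20^32 ≡ 94 (mod 131)
20^64 ≡ 59 (mod 131)
20^65 = 20^(64+1) ≡ 1 (mod 131).
Result is 1, so (20/131) = 1.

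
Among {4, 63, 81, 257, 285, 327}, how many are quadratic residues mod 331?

2

(4/331) = +1 → QR.
(63/331) = -1 → non-residue.
(81/331) = +1 → QR.
(257/331) = -1 → non-residue.
(285/331) = -1 → non-residue.
(327/331) = -1 → non-residue.
Total quadratic residues among the 6: 2.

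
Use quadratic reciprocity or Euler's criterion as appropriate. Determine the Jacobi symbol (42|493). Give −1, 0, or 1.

Pull out 2: since 493 ≡ 5 (mod 8), (2/493) = -1.
Reciprocity: 21 ≡ 1 and 493 ≡ 1 (mod 4), so (21/493) = +(493/21).
Reduce top mod 21: now compute (10/21).
Pull out 2: since 21 ≡ 5 (mod 8), (2/21) = -1.
Reciprocity: 5 ≡ 1 and 21 ≡ 1 (mod 4), so (5/21) = +(21/5).
Reduce top mod 5: now compute (1/5).
Reached (1/5) = 1. Collecting the sign flips along the way, the symbol is +1.

1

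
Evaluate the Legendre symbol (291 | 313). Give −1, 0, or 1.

Euler's criterion: (291/313) ≡ 291^156 (mod 313).
291^2 ≡ 171 (mod 313)
291^4 ≡ 132 (mod 313)
291^8 ≡ 209 (mod 313)
291^16 ≡ 174 (mod 313)
291^32 ≡ 228 (mod 313)
291^64 ≡ 26 (mod 313)
291^128 ≡ 50 (mod 313)
291^156 = 291^(128+16+8+4) ≡ 1 (mod 313).
Result is 1, so (291/313) = 1.

1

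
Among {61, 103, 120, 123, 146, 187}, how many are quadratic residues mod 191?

2

(61/191) = -1 → non-residue.
(103/191) = +1 → QR.
(120/191) = +1 → QR.
(123/191) = -1 → non-residue.
(146/191) = -1 → non-residue.
(187/191) = -1 → non-residue.
Total quadratic residues among the 6: 2.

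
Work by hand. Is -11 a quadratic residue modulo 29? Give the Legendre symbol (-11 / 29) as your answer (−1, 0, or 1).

-1

First reduce: -11 ≡ 18 (mod 29).
Pull out 2: since 29 ≡ 5 (mod 8), (2/29) = -1.
Reciprocity: 9 ≡ 1 and 29 ≡ 1 (mod 4), so (9/29) = +(29/9).
Reduce top mod 9: now compute (2/9).
Pull out 2: since 9 ≡ 1 (mod 8), (2/9) = +1.
Reached (1/9) = 1. Collecting the sign flips along the way, the symbol is -1.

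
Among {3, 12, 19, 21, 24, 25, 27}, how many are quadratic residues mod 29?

(3/29) = -1 → non-residue.
(12/29) = -1 → non-residue.
(19/29) = -1 → non-residue.
(21/29) = -1 → non-residue.
(24/29) = +1 → QR.
(25/29) = +1 → QR.
(27/29) = -1 → non-residue.
Total quadratic residues among the 7: 2.

2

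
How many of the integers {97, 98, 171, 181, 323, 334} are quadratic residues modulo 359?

(97/359) = -1 → non-residue.
(98/359) = +1 → QR.
(171/359) = -1 → non-residue.
(181/359) = +1 → QR.
(323/359) = -1 → non-residue.
(334/359) = -1 → non-residue.
Total quadratic residues among the 6: 2.

2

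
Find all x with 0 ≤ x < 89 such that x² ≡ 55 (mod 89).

12, 77

89 ≡ 1 (mod 4), so we find a root by search.
Trying successive values, 12² = 144 ≡ 55 (mod 89). The other root is 89 − 12 = 77.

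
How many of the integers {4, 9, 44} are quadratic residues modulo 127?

(4/127) = +1 → QR.
(9/127) = +1 → QR.
(44/127) = +1 → QR.
Total quadratic residues among the 3: 3.

3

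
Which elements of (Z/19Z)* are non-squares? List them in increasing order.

2 3 8 10 12 13 14 15 18

Square k = 1,…,9 (k and 19−k give the same square):
1²=1, 2²=4, 3²=9, 4²=16, 5²≡6, 6²≡17, 7²≡11, 8²≡7, 9²≡5 (mod 19).
The residues are {1, 4, 5, 6, 7, 9, 11, 16, 17}; the non-residues are the remaining 9 nonzero classes.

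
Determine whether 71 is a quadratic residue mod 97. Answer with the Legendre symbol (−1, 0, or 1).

-1

Euler's criterion: (71/97) ≡ 71^48 (mod 97).
71^2 ≡ 94 (mod 97)
71^4 ≡ 9 (mod 97)
71^8 ≡ 81 (mod 97)
71^16 ≡ 62 (mod 97)
71^32 ≡ 61 (mod 97)
71^48 = 71^(32+16) ≡ 96 (mod 97).
Result is 96 ≡ −1, so (71/97) = −1.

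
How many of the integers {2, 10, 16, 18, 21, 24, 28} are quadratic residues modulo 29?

(2/29) = -1 → non-residue.
(10/29) = -1 → non-residue.
(16/29) = +1 → QR.
(18/29) = -1 → non-residue.
(21/29) = -1 → non-residue.
(24/29) = +1 → QR.
(28/29) = +1 → QR.
Total quadratic residues among the 7: 3.

3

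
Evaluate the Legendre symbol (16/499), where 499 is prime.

1

Euler's criterion: (16/499) ≡ 16^249 (mod 499).
16^2 ≡ 256 (mod 499)
16^4 ≡ 167 (mod 499)
16^8 ≡ 444 (mod 499)
16^16 ≡ 31 (mod 499)
16^32 ≡ 462 (mod 499)
16^64 ≡ 371 (mod 499)
16^128 ≡ 416 (mod 499)
16^249 = 16^(128+64+32+16+8+1) ≡ 1 (mod 499).
Result is 1, so (16/499) = 1.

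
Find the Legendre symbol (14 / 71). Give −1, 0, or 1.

Pull out 2: since 71 ≡ 7 (mod 8), (2/71) = +1.
Reciprocity: 7 ≡ 3 and 71 ≡ 3 (mod 4), so (7/71) = −(71/7).
Reduce top mod 7: now compute (1/7).
Reached (1/7) = 1. Collecting the sign flips along the way, the symbol is -1.

-1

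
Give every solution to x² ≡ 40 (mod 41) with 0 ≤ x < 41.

9, 32

41 ≡ 1 (mod 4), so we find a root by search.
Trying successive values, 9² = 81 ≡ 40 (mod 41). The other root is 41 − 9 = 32.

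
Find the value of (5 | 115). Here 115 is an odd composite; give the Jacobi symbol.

Reciprocity: 5 ≡ 1 and 115 ≡ 3 (mod 4), so (5/115) = +(115/5).
Reduce top mod 5: now compute (0/5).
Top reduces to 0: gcd > 1, so the symbol is 0.

0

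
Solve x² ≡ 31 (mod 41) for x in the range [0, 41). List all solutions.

41 ≡ 1 (mod 4), so we find a root by search.
Trying successive values, 20² = 400 ≡ 31 (mod 41). The other root is 41 − 20 = 21.

20, 21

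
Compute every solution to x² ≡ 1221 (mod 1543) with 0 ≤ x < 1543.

Since 1543 ≡ 3 (mod 4), a square root of 1221 is 1221^((1543+1)/4) = 1221^386 mod 1543.
Repeated squaring: 1221^2≡303, 1221^4≡772, 1221^8≡386, 1221^16≡868, 1221^32≡440, 1221^64≡725, 1221^128≡1005, 1221^256≡903 (mod 1543).
1221^386 = 1221^(256+128+2) ≡ 558 (mod 1543).
Check: 558² = 311364 ≡ 1221 (mod 1543). The two roots are 558 and 985.

558, 985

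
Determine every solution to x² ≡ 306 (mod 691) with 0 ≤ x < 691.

Since 691 ≡ 3 (mod 4), a square root of 306 is 306^((691+1)/4) = 306^173 mod 691.
Repeated squaring: 306^2≡351, 306^4≡203, 306^8≡440, 306^16≡120, 306^32≡580, 306^64≡574, 306^128≡560 (mod 691).
306^173 = 306^(128+32+8+4+1) ≡ 416 (mod 691).
Check: 416² = 173056 ≡ 306 (mod 691). The two roots are 275 and 416.

275, 416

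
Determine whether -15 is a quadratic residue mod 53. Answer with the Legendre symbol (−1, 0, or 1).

Euler's criterion: (-15/53) ≡ 38^26 (mod 53).
38^2 ≡ 13 (mod 53)
38^4 ≡ 10 (mod 53)
38^8 ≡ 47 (mod 53)
38^16 ≡ 36 (mod 53)
38^26 = 38^(16+8+2) ≡ 1 (mod 53).
Result is 1, so (-15/53) = 1.

1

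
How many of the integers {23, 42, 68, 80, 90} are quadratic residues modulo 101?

3

(23/101) = +1 → QR.
(42/101) = -1 → non-residue.
(68/101) = +1 → QR.
(80/101) = +1 → QR.
(90/101) = -1 → non-residue.
Total quadratic residues among the 5: 3.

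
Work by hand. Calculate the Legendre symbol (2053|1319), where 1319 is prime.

First reduce: 2053 ≡ 734 (mod 1319).
Pull out 2: since 1319 ≡ 7 (mod 8), (2/1319) = +1.
Reciprocity: 367 ≡ 3 and 1319 ≡ 3 (mod 4), so (367/1319) = −(1319/367).
Reduce top mod 367: now compute (218/367).
Pull out 2: since 367 ≡ 7 (mod 8), (2/367) = +1.
Reciprocity: 109 ≡ 1 and 367 ≡ 3 (mod 4), so (109/367) = +(367/109).
Reduce top mod 109: now compute (40/109).
Pull out 2^3: since 109 ≡ 5 (mod 8), (2/109) = -1, so (2/109)^3 = -1.
Reciprocity: 5 ≡ 1 and 109 ≡ 1 (mod 4), so (5/109) = +(109/5).
Reduce top mod 5: now compute (4/5).
Pull out 2^2: since 5 ≡ 5 (mod 8), (2/5) = -1, so (2/5)^2 = +1.
Reached (1/5) = 1. Collecting the sign flips along the way, the symbol is +1.

1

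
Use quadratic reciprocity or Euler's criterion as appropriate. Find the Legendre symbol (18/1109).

Pull out 2: since 1109 ≡ 5 (mod 8), (2/1109) = -1.
Reciprocity: 9 ≡ 1 and 1109 ≡ 1 (mod 4), so (9/1109) = +(1109/9).
Reduce top mod 9: now compute (2/9).
Pull out 2: since 9 ≡ 1 (mod 8), (2/9) = +1.
Reached (1/9) = 1. Collecting the sign flips along the way, the symbol is -1.

-1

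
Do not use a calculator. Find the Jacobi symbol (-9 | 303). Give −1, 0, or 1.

First reduce: -9 ≡ 294 (mod 303).
Pull out 2: since 303 ≡ 7 (mod 8), (2/303) = +1.
Reciprocity: 147 ≡ 3 and 303 ≡ 3 (mod 4), so (147/303) = −(303/147).
Reduce top mod 147: now compute (9/147).
Reciprocity: 9 ≡ 1 and 147 ≡ 3 (mod 4), so (9/147) = +(147/9).
Reduce top mod 9: now compute (3/9).
Reciprocity: 3 ≡ 3 and 9 ≡ 1 (mod 4), so (3/9) = +(9/3).
Reduce top mod 3: now compute (0/3).
Top reduces to 0: gcd > 1, so the symbol is 0.

0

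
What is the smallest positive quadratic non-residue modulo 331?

(2/331) = −1, so 2 is the smallest positive non-residue mod 331.

2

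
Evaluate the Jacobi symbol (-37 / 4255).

First reduce: -37 ≡ 4218 (mod 4255).
Pull out 2: since 4255 ≡ 7 (mod 8), (2/4255) = +1.
Reciprocity: 2109 ≡ 1 and 4255 ≡ 3 (mod 4), so (2109/4255) = +(4255/2109).
Reduce top mod 2109: now compute (37/2109).
Reciprocity: 37 ≡ 1 and 2109 ≡ 1 (mod 4), so (37/2109) = +(2109/37).
Reduce top mod 37: now compute (0/37).
Top reduces to 0: gcd > 1, so the symbol is 0.

0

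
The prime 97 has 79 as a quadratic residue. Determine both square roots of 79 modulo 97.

46, 51

97 ≡ 1 (mod 4), so we find a root by search.
Trying successive values, 46² = 2116 ≡ 79 (mod 97). The other root is 97 − 46 = 51.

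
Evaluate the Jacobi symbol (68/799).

0

Pull out 2^2: since 799 ≡ 7 (mod 8), (2/799) = +1, so (2/799)^2 = +1.
Reciprocity: 17 ≡ 1 and 799 ≡ 3 (mod 4), so (17/799) = +(799/17).
Reduce top mod 17: now compute (0/17).
Top reduces to 0: gcd > 1, so the symbol is 0.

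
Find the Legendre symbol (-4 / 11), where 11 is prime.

Euler's criterion: (-4/11) ≡ 7^5 (mod 11).
7^2 ≡ 5 (mod 11)
7^4 ≡ 3 (mod 11)
7^5 = 7^(4+1) ≡ 10 (mod 11).
Result is 10 ≡ −1, so (-4/11) = −1.

-1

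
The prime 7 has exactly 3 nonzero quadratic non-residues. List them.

3 5 6

Square k = 1,…,3 (k and 7−k give the same square):
1²=1, 2²=4, 3²≡2 (mod 7).
The residues are {1, 2, 4}; the non-residues are the remaining 3 nonzero classes.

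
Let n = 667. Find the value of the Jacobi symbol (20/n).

Pull out 2^2: since 667 ≡ 3 (mod 8), (2/667) = -1, so (2/667)^2 = +1.
Reciprocity: 5 ≡ 1 and 667 ≡ 3 (mod 4), so (5/667) = +(667/5).
Reduce top mod 5: now compute (2/5).
Pull out 2: since 5 ≡ 5 (mod 8), (2/5) = -1.
Reached (1/5) = 1. Collecting the sign flips along the way, the symbol is -1.

-1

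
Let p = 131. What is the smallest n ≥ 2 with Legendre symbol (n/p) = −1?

2

(2/131) = −1, so 2 is the smallest positive non-residue mod 131.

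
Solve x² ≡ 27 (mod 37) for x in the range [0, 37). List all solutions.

8, 29

37 ≡ 1 (mod 4), so we find a root by search.
Trying successive values, 8² = 64 ≡ 27 (mod 37). The other root is 37 − 8 = 29.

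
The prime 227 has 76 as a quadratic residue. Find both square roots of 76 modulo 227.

59, 168

Since 227 ≡ 3 (mod 4), a square root of 76 is 76^((227+1)/4) = 76^57 mod 227.
Repeated squaring: 76^2≡101, 76^4≡213, 76^8≡196, 76^16≡53, 76^32≡85 (mod 227).
76^57 = 76^(32+16+8+1) ≡ 59 (mod 227).
Check: 59² = 3481 ≡ 76 (mod 227). The two roots are 59 and 168.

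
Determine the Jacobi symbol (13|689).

0

Reciprocity: 13 ≡ 1 and 689 ≡ 1 (mod 4), so (13/689) = +(689/13).
Reduce top mod 13: now compute (0/13).
Top reduces to 0: gcd > 1, so the symbol is 0.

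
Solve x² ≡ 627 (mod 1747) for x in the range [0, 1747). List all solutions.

Since 1747 ≡ 3 (mod 4), a square root of 627 is 627^((1747+1)/4) = 627^437 mod 1747.
Repeated squaring: 627^2≡54, 627^4≡1169, 627^8≡407, 627^16≡1431, 627^32≡277, 627^64≡1608, 627^128≡104, 627^256≡334 (mod 1747).
627^437 = 627^(256+128+32+16+4+1) ≡ 1502 (mod 1747).
Check: 1502² = 2256004 ≡ 627 (mod 1747). The two roots are 245 and 1502.

245, 1502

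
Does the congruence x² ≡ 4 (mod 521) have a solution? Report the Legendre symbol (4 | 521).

Euler's criterion: (4/521) ≡ 4^260 (mod 521).
4^2 ≡ 16 (mod 521)
4^4 ≡ 256 (mod 521)
4^8 ≡ 411 (mod 521)
4^16 ≡ 117 (mod 521)
4^32 ≡ 143 (mod 521)
4^64 ≡ 130 (mod 521)
4^128 ≡ 228 (mod 521)
4^256 ≡ 405 (mod 521)
4^260 = 4^(256+4) ≡ 1 (mod 521).
Result is 1, so (4/521) = 1.

1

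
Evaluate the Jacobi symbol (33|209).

Reciprocity: 33 ≡ 1 and 209 ≡ 1 (mod 4), so (33/209) = +(209/33).
Reduce top mod 33: now compute (11/33).
Reciprocity: 11 ≡ 3 and 33 ≡ 1 (mod 4), so (11/33) = +(33/11).
Reduce top mod 11: now compute (0/11).
Top reduces to 0: gcd > 1, so the symbol is 0.

0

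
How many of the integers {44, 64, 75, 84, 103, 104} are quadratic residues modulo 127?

5

(44/127) = +1 → QR.
(64/127) = +1 → QR.
(75/127) = -1 → non-residue.
(84/127) = +1 → QR.
(103/127) = +1 → QR.
(104/127) = +1 → QR.
Total quadratic residues among the 6: 5.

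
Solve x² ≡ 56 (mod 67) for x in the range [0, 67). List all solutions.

18, 49

Since 67 ≡ 3 (mod 4), a square root of 56 is 56^((67+1)/4) = 56^17 mod 67.
Repeated squaring: 56^2≡54, 56^4≡35, 56^8≡19, 56^16≡26 (mod 67).
56^17 = 56^(16+1) ≡ 49 (mod 67).
Check: 49² = 2401 ≡ 56 (mod 67). The two roots are 18 and 49.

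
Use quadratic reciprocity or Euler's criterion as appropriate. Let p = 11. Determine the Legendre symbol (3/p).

1

Euler's criterion: (3/11) ≡ 3^5 (mod 11).
3^2 ≡ 9 (mod 11)
3^4 ≡ 4 (mod 11)
3^5 = 3^(4+1) ≡ 1 (mod 11).
Result is 1, so (3/11) = 1.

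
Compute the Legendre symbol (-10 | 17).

-1

Euler's criterion: (-10/17) ≡ 7^8 (mod 17).
7^2 ≡ 15 (mod 17)
7^4 ≡ 4 (mod 17)
7^8 ≡ 16 (mod 17)
7^8 = 7^(8) ≡ 16 (mod 17).
Result is 16 ≡ −1, so (-10/17) = −1.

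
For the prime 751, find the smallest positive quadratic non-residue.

(2/751) = +1, so 2 is a residue.
(3/751) = −1, so 3 is the smallest positive non-residue mod 751.

3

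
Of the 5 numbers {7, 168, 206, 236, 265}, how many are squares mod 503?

(7/503) = +1 → QR.
(168/503) = +1 → QR.
(206/503) = -1 → non-residue.
(236/503) = +1 → QR.
(265/503) = +1 → QR.
Total quadratic residues among the 5: 4.

4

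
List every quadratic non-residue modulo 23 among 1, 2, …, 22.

5 7 10 11 14 15 17 19 20 21 22

Square k = 1,…,11 (k and 23−k give the same square):
1²=1, 2²=4, 3²=9, 4²=16, 5²≡2, 6²≡13, 7²≡3, 8²≡18, 9²≡12, 10²≡8, 11²≡6 (mod 23).
The residues are {1, 2, 3, 4, 6, 8, 9, 12, 13, 16, 18}; the non-residues are the remaining 11 nonzero classes.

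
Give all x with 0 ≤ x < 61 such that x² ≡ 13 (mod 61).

14, 47

61 ≡ 1 (mod 4), so we find a root by search.
Trying successive values, 14² = 196 ≡ 13 (mod 61). The other root is 61 − 14 = 47.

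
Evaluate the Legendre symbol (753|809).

1

Euler's criterion: (753/809) ≡ 753^404 (mod 809).
753^2 ≡ 709 (mod 809)
753^4 ≡ 292 (mod 809)
753^8 ≡ 319 (mod 809)
753^16 ≡ 636 (mod 809)
753^32 ≡ 805 (mod 809)
753^64 ≡ 16 (mod 809)
753^128 ≡ 256 (mod 809)
753^256 ≡ 7 (mod 809)
753^404 = 753^(256+128+16+4) ≡ 1 (mod 809).
Result is 1, so (753/809) = 1.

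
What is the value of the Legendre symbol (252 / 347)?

-1

Euler's criterion: (252/347) ≡ 252^173 (mod 347).
252^2 ≡ 3 (mod 347)
252^4 ≡ 9 (mod 347)
252^8 ≡ 81 (mod 347)
252^16 ≡ 315 (mod 347)
252^32 ≡ 330 (mod 347)
252^64 ≡ 289 (mod 347)
252^128 ≡ 241 (mod 347)
252^173 = 252^(128+32+8+4+1) ≡ 346 (mod 347).
Result is 346 ≡ −1, so (252/347) = −1.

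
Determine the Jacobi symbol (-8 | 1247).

First reduce: -8 ≡ 1239 (mod 1247).
Reciprocity: 1239 ≡ 3 and 1247 ≡ 3 (mod 4), so (1239/1247) = −(1247/1239).
Reduce top mod 1239: now compute (8/1239).
Pull out 2^3: since 1239 ≡ 7 (mod 8), (2/1239) = +1, so (2/1239)^3 = +1.
Reached (1/1239) = 1. Collecting the sign flips along the way, the symbol is -1.

-1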